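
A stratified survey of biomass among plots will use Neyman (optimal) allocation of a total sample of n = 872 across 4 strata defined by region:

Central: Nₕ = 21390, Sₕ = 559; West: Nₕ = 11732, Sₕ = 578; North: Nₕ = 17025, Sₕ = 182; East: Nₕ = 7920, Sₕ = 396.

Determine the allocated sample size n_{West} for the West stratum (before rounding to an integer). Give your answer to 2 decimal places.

236.78

Neyman allocation: nₕ = n·NₕSₕ / Σⱼ NⱼSⱼ.
Σ NⱼSⱼ = 21390·559 + 11732·578 + 17025·182 + 7920·396 = 2.4972976 × 10^7.
n_{West} = 872·11732·578 / (2.4972976 × 10^7) = 236.78.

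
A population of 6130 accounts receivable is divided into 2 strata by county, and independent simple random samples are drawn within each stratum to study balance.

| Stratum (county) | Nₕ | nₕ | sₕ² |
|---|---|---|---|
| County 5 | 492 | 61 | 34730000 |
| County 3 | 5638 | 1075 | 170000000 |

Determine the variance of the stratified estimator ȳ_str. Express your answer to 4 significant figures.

111500

Var(ȳ_str) = Σₕ Wₕ²(1 − fₕ)sₕ²/nₕ with Wₕ = Nₕ/N, N = 6130.
County 5: Wₕ = 0.08026101; term = 0.08026101²·(1 − 0.12398374)·34730000/61 = 3212.8938.
County 3: Wₕ = 0.91973899; term = 0.91973899²·(1 − 0.19067045)·170000000/1075 = 108266.74.
Sum = 111479.63.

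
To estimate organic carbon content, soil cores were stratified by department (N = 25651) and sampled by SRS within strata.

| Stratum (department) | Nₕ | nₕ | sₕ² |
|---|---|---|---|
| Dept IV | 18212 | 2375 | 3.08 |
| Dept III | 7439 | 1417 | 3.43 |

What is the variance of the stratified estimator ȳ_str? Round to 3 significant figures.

Var(ȳ_str) = Σₕ Wₕ²(1 − fₕ)sₕ²/nₕ with Wₕ = Nₕ/N, N = 25651.
Dept IV: Wₕ = 0.70999181; term = 0.70999181²·(1 − 0.13040852)·3.08/2375 = 5.6847198 × 10^-4.
Dept III: Wₕ = 0.29000819; term = 0.29000819²·(1 − 0.19048259)·3.43/1417 = 1.6480523 × 10^-4.
Sum = 7.3327721 × 10^-4.

7.33 × 10^-4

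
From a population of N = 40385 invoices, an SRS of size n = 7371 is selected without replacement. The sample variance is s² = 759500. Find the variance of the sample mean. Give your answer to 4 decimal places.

84.2324

Under SRS without replacement, Var(ȳ) = (1 − f)·s²/n with f = n/N = 7371/40385 = 0.18251826.
Var(ȳ) = (1 − 0.18251826)·759500/7371 = 0.81748174·103.03894 = 84.232449.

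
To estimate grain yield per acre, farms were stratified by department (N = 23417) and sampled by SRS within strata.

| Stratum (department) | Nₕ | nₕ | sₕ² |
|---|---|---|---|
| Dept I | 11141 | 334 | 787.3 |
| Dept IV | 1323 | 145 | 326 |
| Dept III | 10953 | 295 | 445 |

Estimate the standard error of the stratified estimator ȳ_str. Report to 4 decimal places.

Var(ȳ_str) = Σₕ Wₕ²(1 − fₕ)sₕ²/nₕ with Wₕ = Nₕ/N, N = 23417.
Dept I: Wₕ = 0.47576547; term = 0.47576547²·(1 − 0.02997936)·787.3/334 = 0.51755987.
Dept IV: Wₕ = 0.05649742; term = 0.05649742²·(1 − 0.10959940)·326/145 = 0.0063898729.
Dept III: Wₕ = 0.46773711; term = 0.46773711²·(1 − 0.02693326)·445/295 = 0.32113252.
Sum = 0.84508226.
SE = √(0.84508226) = 0.9193.

0.9193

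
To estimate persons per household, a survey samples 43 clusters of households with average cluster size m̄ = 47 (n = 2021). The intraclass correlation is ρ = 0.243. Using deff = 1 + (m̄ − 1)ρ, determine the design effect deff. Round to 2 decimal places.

deff = 1 + (47 − 1)·0.243 = 1 + 11.178 = 12.178.

12.18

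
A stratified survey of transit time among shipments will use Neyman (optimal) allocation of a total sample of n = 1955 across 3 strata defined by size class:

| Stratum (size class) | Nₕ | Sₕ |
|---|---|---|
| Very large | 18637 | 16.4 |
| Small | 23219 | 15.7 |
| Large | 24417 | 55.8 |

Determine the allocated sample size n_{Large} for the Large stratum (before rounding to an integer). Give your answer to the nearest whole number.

1310

Neyman allocation: nₕ = n·NₕSₕ / Σⱼ NⱼSⱼ.
Σ NⱼSⱼ = 18637·16.4 + 23219·15.7 + 24417·55.8 = 2.0326537 × 10^6.
n_{Large} = 1955·24417·55.8 / (2.0326537 × 10^6) = 1310.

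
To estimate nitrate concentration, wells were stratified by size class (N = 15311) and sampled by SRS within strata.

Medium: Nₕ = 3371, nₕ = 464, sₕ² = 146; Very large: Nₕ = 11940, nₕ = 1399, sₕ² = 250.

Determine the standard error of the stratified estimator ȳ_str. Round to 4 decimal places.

Var(ȳ_str) = Σₕ Wₕ²(1 − fₕ)sₕ²/nₕ with Wₕ = Nₕ/N, N = 15311.
Medium: Wₕ = 0.22016851; term = 0.22016851²·(1 − 0.13764462)·146/464 = 0.013153204.
Very large: Wₕ = 0.77983149; term = 0.77983149²·(1 − 0.11716918)·250/1399 = 0.095940355.
Sum = 0.10909356.
SE = √(0.10909356) = 0.3303.

0.3303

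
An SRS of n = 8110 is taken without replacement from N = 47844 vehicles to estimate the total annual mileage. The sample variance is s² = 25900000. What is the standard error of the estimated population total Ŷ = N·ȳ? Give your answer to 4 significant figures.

2.464 × 10^6

Var(Ŷ) = N²·Var(ȳ) = N²·(1 − n/N)·s²/n.
f = 8110/47844 = 0.16950924; Var(ȳ) = 0.83049076·25900000/8110 = 2652.2455.
Var(Ŷ) = 47844² · 2652.2455 = 6.0711181 × 10^12.
SE(Ŷ) = √(6.0711181 × 10^12) = 2.464 × 10^6.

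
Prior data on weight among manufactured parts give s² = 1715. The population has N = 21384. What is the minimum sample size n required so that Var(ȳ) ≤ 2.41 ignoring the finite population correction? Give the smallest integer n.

Without fpc, n₀ = s²/D = 1715/2.41 = 711.6183.
Rounding up, n = 712.

712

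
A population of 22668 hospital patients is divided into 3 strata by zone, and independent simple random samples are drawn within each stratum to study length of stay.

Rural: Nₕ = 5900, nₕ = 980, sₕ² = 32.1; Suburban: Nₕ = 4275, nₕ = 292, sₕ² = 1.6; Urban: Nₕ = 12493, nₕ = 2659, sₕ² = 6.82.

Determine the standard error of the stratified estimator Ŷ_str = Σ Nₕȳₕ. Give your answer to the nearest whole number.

Var(Ŷ_str) = Σₕ Nₕ²(1 − fₕ)sₕ²/nₕ.
Rural: 5900²·(1 − 980/5900)·32.1/980 = 950815.1.
Suburban: 4275²·(1 − 292/4275)·1.6/292 = 93300.411.
Urban: 12493²·(1 − 2659/12493)·6.82/2659 = 315110.58.
Sum = 1.3592261 × 10^6.
SE = √(1.3592261 × 10^6) = 1166.

1166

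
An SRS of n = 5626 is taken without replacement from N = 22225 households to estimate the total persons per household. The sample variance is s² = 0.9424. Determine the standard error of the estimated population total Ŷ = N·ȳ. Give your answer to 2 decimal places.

248.59

Var(Ŷ) = N²·Var(ȳ) = N²·(1 − n/N)·s²/n.
f = 5626/22225 = 0.25313836; Var(ȳ) = 0.74686164·0.9424/5626 = 1.251053 × 10^-4.
Var(Ŷ) = 22225² · (1.251053 × 10^-4) = 61795.841.
SE(Ŷ) = √(61795.841) = 248.59.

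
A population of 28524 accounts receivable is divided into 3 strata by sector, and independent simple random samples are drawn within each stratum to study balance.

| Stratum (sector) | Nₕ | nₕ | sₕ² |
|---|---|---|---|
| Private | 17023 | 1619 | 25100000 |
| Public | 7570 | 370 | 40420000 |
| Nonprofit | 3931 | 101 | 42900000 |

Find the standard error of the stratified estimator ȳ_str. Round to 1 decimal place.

Var(ȳ_str) = Σₕ Wₕ²(1 − fₕ)sₕ²/nₕ with Wₕ = Nₕ/N, N = 28524.
Private: Wₕ = 0.59679568; term = 0.59679568²·(1 − 0.09510662)·25100000/1619 = 4996.612.
Public: Wₕ = 0.26539055; term = 0.26539055²·(1 − 0.04887715)·40420000/370 = 7318.1635.
Nonprofit: Wₕ = 0.13781377; term = 0.13781377²·(1 − 0.02569321)·42900000/101 = 7859.8975.
Sum = 20174.673.
SE = √(20174.673) = 142.0.

142.0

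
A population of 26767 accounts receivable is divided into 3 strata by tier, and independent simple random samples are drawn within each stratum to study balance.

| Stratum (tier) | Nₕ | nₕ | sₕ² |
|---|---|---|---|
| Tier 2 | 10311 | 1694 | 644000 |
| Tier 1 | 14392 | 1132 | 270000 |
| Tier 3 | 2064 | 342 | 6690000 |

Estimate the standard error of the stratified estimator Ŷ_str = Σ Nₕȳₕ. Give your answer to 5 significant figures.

Var(Ŷ_str) = Σₕ Nₕ²(1 − fₕ)sₕ²/nₕ.
Tier 2: 10311²·(1 − 1694/10311)·644000/1694 = 3.3777643 × 10^10.
Tier 1: 14392²·(1 − 1132/14392)·270000/1132 = 4.5517878 × 10^10.
Tier 3: 2064²·(1 − 342/2064)·6690000/342 = 6.9525297 × 10^10.
Sum = 1.4882082 × 10^11.
SE = √(1.4882082 × 10^11) = 385770.

385770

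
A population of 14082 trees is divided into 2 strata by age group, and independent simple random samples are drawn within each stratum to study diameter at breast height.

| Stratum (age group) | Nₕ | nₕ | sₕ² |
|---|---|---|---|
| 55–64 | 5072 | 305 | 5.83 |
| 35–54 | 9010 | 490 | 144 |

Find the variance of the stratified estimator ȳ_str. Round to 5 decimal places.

0.11609

Var(ȳ_str) = Σₕ Wₕ²(1 − fₕ)sₕ²/nₕ with Wₕ = Nₕ/N, N = 14082.
55–64: Wₕ = 0.36017611; term = 0.36017611²·(1 − 0.06013407)·5.83/305 = 0.0023305822.
35–54: Wₕ = 0.63982389; term = 0.63982389²·(1 − 0.05438402)·144/490 = 0.11376328.
Sum = 0.11609386.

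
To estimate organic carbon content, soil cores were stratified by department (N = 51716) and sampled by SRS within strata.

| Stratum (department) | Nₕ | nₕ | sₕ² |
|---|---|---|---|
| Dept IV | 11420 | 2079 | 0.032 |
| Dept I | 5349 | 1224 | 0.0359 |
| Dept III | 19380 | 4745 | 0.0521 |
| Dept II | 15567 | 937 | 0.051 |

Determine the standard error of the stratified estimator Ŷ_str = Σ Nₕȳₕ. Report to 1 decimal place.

133.4

Var(Ŷ_str) = Σₕ Nₕ²(1 − fₕ)sₕ²/nₕ.
Dept IV: 11420²·(1 − 2079/11420)·0.032/2079 = 1641.9312.
Dept I: 5349²·(1 − 1224/5349)·0.0359/1224 = 647.15689.
Dept III: 19380²·(1 − 4745/19380)·0.0521/4745 = 3114.2108.
Dept II: 15567²·(1 − 937/15567)·0.051/937 = 12395.951.
Sum = 17799.25.
SE = √(17799.25) = 133.4.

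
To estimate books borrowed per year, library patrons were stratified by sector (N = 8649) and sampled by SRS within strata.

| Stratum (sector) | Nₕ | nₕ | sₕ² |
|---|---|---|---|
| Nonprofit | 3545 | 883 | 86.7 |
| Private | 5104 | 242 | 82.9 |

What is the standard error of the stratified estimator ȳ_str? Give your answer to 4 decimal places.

Var(ȳ_str) = Σₕ Wₕ²(1 − fₕ)sₕ²/nₕ with Wₕ = Nₕ/N, N = 8649.
Nonprofit: Wₕ = 0.40987397; term = 0.40987397²·(1 − 0.24908322)·86.7/883 = 0.012386565.
Private: Wₕ = 0.59012603; term = 0.59012603²·(1 − 0.04741379)·82.9/242 = 0.11364046.
Sum = 0.12602703.
SE = √(0.12602703) = 0.3550.

0.3550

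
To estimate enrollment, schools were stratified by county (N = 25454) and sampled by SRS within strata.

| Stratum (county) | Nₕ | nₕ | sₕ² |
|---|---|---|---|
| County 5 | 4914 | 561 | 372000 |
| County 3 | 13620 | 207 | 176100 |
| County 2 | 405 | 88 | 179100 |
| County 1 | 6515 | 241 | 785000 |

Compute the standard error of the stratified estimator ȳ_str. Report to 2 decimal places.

21.63

Var(ȳ_str) = Σₕ Wₕ²(1 − fₕ)sₕ²/nₕ with Wₕ = Nₕ/N, N = 25454.
County 5: Wₕ = 0.19305414; term = 0.19305414²·(1 − 0.11416361)·372000/561 = 21.892322.
County 3: Wₕ = 0.53508289; term = 0.53508289²·(1 − 0.01519824)·176100/207 = 239.87222.
County 2: Wₕ = 0.01591106; term = 0.01591106²·(1 − 0.21728395)·179100/88 = 0.40328783.
County 1: Wₕ = 0.25595191; term = 0.25595191²·(1 − 0.03699156)·785000/241 = 205.49415.
Sum = 467.66198.
SE = √(467.66198) = 21.63.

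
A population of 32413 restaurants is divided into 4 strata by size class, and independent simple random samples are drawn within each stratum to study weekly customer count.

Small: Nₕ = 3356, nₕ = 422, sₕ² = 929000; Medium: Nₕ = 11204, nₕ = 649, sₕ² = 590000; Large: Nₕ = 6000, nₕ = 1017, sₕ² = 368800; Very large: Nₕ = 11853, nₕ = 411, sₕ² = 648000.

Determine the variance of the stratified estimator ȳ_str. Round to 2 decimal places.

336.81

Var(ȳ_str) = Σₕ Wₕ²(1 − fₕ)sₕ²/nₕ with Wₕ = Nₕ/N, N = 32413.
Small: Wₕ = 0.10353870; term = 0.10353870²·(1 − 0.12574493)·929000/422 = 20.632263.
Medium: Wₕ = 0.34566378; term = 0.34566378²·(1 − 0.05792574)·590000/649 = 102.32934.
Large: Wₕ = 0.18511091; term = 0.18511091²·(1 − 0.16950000)·368800/1017 = 10.319856.
Very large: Wₕ = 0.36568661; term = 0.36568661²·(1 − 0.03467477)·648000/411 = 203.52837.
Sum = 336.80983.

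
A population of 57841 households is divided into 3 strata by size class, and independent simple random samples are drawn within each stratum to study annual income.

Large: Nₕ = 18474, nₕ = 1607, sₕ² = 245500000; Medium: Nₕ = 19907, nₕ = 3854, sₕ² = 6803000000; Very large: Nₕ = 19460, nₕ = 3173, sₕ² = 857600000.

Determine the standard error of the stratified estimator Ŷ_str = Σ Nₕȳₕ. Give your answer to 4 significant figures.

2.641 × 10^7

Var(Ŷ_str) = Σₕ Nₕ²(1 − fₕ)sₕ²/nₕ.
Large: 18474²·(1 − 1607/18474)·245500000/1607 = 4.7603009 × 10^13.
Medium: 19907²·(1 − 3854/19907)·6803000000/3854 = 5.6409309 × 10^14.
Very large: 19460²·(1 − 3173/19460)·857600000/3173 = 8.5664056 × 10^13.
Sum = 6.9736016 × 10^14.
SE = √(6.9736016 × 10^14) = 2.641 × 10^7.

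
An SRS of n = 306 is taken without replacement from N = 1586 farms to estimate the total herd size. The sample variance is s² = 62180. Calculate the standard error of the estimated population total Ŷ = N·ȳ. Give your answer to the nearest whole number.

Var(Ŷ) = N²·Var(ȳ) = N²·(1 − n/N)·s²/n.
f = 306/1586 = 0.19293821; Var(ȳ) = 0.80706179·62180/306 = 163.99707.
Var(Ŷ) = 1586² · 163.99707 = 4.1251757 × 10^8.
SE(Ŷ) = √(4.1251757 × 10^8) = 20311.

20311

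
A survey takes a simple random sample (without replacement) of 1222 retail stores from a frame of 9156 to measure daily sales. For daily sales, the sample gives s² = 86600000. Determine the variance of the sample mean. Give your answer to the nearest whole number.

Under SRS without replacement, Var(ȳ) = (1 − f)·s²/n with f = n/N = 1222/9156 = 0.13346439.
Var(ȳ) = (1 − 0.13346439)·86600000/1222 = 0.86653561·70867.43 = 61409.152.

61409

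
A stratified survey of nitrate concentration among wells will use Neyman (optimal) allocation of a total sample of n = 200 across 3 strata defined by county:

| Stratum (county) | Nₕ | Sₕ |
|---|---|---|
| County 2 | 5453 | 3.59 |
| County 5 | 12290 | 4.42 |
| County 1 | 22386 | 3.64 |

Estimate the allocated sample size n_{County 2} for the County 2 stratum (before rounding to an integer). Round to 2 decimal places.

25.20

Neyman allocation: nₕ = n·NₕSₕ / Σⱼ NⱼSⱼ.
Σ NⱼSⱼ = 5453·3.59 + 12290·4.42 + 22386·3.64 = 155383.11.
n_{County 2} = 200·5453·3.59 / 155383.11 = 25.20.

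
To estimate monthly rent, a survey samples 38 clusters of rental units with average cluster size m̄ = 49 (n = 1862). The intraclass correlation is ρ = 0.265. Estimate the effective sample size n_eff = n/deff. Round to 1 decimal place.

deff = 1 + (49 − 1)·0.265 = 1 + 12.72 = 13.72.
n_eff = 1862 / 13.72 = 135.7.

135.7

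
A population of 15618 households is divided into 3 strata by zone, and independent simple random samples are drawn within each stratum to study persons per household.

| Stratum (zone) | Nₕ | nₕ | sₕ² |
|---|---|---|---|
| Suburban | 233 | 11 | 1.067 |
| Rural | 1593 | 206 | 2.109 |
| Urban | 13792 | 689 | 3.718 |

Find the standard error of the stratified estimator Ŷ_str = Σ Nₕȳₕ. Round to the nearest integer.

Var(Ŷ_str) = Σₕ Nₕ²(1 − fₕ)sₕ²/nₕ.
Suburban: 233²·(1 − 11/233)·1.067/11 = 5017.422.
Rural: 1593²·(1 − 206/1593)·2.109/206 = 22620.469.
Urban: 13792²·(1 − 689/13792)·3.718/689 = 975187.56.
Sum = 1.0028255 × 10^6.
SE = √(1.0028255 × 10^6) = 1001.

1001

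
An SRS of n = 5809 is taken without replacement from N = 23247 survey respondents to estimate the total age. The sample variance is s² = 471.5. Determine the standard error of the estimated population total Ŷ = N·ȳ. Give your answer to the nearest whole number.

Var(Ŷ) = N²·Var(ȳ) = N²·(1 − n/N)·s²/n.
f = 5809/23247 = 0.24988171; Var(ȳ) = 0.75011829·471.5/5809 = 0.060884967.
Var(Ŷ) = 23247² · 0.060884967 = 3.2903637 × 10^7.
SE(Ŷ) = √(3.2903637 × 10^7) = 5736.

5736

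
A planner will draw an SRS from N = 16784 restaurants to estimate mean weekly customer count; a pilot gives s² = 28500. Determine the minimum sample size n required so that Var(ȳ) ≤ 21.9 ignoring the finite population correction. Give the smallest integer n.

Without fpc, n₀ = s²/D = 28500/21.9 = 1301.3699.
Rounding up, n = 1302.

1302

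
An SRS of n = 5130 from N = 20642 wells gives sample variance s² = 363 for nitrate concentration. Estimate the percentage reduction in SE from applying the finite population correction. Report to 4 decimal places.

f = n/N = 5130/20642 = 0.24852243.
SE_no-fpc = √(s²/n) = 0.26600796; SE_fpc = √((1−f)s²/n) = 0.23059646.
Ratio = √(1−f) = 0.86687806. Reduction = 100·(1 − 0.86687806) = 13.3122%.

13.3122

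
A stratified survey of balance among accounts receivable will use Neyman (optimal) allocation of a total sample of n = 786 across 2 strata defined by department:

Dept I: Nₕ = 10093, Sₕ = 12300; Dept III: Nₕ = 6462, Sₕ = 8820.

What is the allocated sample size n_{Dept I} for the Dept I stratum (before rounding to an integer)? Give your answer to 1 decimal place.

538.7

Neyman allocation: nₕ = n·NₕSₕ / Σⱼ NⱼSⱼ.
Σ NⱼSⱼ = 10093·12300 + 6462·8820 = 1.8113874 × 10^8.
n_{Dept I} = 786·10093·12300 / (1.8113874 × 10^8) = 538.7.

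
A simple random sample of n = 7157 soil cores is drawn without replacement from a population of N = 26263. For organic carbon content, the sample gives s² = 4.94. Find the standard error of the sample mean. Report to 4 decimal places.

0.0224

Under SRS without replacement, Var(ȳ) = (1 − f)·s²/n with f = n/N = 7157/26263 = 0.27251266.
Var(ȳ) = (1 − 0.27251266)·4.94/7157 = 0.72748734·6.9023334 × 10^-4 = 5.0213601 × 10^-4.
SE(ȳ) = √(5.0213601 × 10^-4) = 0.0224.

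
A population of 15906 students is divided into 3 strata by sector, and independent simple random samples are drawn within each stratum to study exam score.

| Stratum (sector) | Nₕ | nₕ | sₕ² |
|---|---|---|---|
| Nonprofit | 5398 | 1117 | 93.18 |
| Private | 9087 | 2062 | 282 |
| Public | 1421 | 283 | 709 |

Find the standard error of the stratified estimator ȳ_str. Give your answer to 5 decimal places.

0.24112

Var(ȳ_str) = Σₕ Wₕ²(1 − fₕ)sₕ²/nₕ with Wₕ = Nₕ/N, N = 15906.
Nonprofit: Wₕ = 0.33936879; term = 0.33936879²·(1 − 0.20692849)·93.18/1117 = 0.0076194862.
Private: Wₕ = 0.57129385; term = 0.57129385²·(1 − 0.22691757)·282/2062 = 0.034506853.
Public: Wₕ = 0.08933736; term = 0.08933736²·(1 − 0.19915552)·709/283 = 0.016013055.
Sum = 0.058139394.
SE = √(0.058139394) = 0.24112.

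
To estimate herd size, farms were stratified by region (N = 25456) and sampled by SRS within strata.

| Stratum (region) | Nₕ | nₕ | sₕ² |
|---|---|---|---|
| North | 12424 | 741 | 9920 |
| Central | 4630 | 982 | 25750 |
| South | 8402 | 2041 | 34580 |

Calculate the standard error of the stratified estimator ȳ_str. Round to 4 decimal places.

2.2538

Var(ȳ_str) = Σₕ Wₕ²(1 − fₕ)sₕ²/nₕ with Wₕ = Nₕ/N, N = 25456.
North: Wₕ = 0.48805783; term = 0.48805783²·(1 − 0.05964263)·9920/741 = 2.998672.
Central: Wₕ = 0.18188246; term = 0.18188246²·(1 − 0.21209503)·25750/982 = 0.68347281.
South: Wₕ = 0.33005971; term = 0.33005971²·(1 − 0.24291835)·34580/2041 = 1.3973646.
Sum = 5.0795094.
SE = √(5.0795094) = 2.2538.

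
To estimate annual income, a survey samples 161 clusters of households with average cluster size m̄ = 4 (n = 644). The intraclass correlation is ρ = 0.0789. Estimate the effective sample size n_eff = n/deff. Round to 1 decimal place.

deff = 1 + (4 − 1)·0.0789 = 1 + 0.2367 = 1.2367.
n_eff = 644 / 1.2367 = 520.7.

520.7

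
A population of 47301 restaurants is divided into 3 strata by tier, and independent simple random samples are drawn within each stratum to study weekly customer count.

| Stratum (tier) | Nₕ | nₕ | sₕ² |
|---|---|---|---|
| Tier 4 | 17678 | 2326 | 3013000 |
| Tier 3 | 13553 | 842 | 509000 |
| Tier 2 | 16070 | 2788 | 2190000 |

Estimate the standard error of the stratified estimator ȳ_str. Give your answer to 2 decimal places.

Var(ȳ_str) = Σₕ Wₕ²(1 − fₕ)sₕ²/nₕ with Wₕ = Nₕ/N, N = 47301.
Tier 4: Wₕ = 0.37373417; term = 0.37373417²·(1 − 0.13157597)·3013000/2326 = 157.12557.
Tier 3: Wₕ = 0.28652671; term = 0.28652671²·(1 − 0.06212647)·509000/842 = 46.545768.
Tier 2: Wₕ = 0.33973912; term = 0.33973912²·(1 − 0.17349098)·2190000/2788 = 74.935922.
Sum = 278.60726.
SE = √(278.60726) = 16.69.

16.69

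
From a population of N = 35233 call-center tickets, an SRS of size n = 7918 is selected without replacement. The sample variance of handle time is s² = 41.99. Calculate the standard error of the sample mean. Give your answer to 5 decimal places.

Under SRS without replacement, Var(ȳ) = (1 − f)·s²/n with f = n/N = 7918/35233 = 0.22473250.
Var(ȳ) = (1 − 0.22473250)·41.99/7918 = 0.77526750·0.0053031068 = 0.0041113264.
SE(ȳ) = √(0.0041113264) = 0.06412.

0.06412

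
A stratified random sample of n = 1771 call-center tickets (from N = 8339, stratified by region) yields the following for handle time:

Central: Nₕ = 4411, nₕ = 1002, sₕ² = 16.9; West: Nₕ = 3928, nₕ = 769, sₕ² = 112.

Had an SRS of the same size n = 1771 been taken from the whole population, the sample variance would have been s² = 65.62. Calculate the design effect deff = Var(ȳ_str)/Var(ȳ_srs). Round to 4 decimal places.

1.0155

Var(ȳ_str) = Σ Wₕ²(1−fₕ)sₕ²/nₕ with Wₕ = Nₕ/8339:
  Central: (4411/8339)²·(1−1002/4411)·16.9/1002 = 0.0036471623
  West: (3928/8339)²·(1−769/3928)·112/769 = 0.025988717
  → Var(ȳ_str) = 0.029635879.
Var(ȳ_srs) = (1 − 1771/8339)·65.62/1771 = 0.029183464.
deff = 0.029635879 / 0.029183464 = 1.0155.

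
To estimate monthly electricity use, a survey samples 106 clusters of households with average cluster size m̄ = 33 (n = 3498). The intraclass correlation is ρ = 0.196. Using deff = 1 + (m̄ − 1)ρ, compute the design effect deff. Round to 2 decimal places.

7.27

deff = 1 + (33 − 1)·0.196 = 1 + 6.272 = 7.272.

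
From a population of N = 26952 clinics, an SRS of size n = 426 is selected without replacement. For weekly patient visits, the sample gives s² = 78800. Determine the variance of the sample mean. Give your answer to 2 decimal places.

Under SRS without replacement, Var(ȳ) = (1 − f)·s²/n with f = n/N = 426/26952 = 0.01580588.
Var(ȳ) = (1 − 0.01580588)·78800/426 = 0.98419412·184.97653 = 182.05281.

182.05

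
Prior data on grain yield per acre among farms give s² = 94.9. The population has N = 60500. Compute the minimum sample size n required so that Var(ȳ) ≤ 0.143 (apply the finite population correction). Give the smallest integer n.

657

Without fpc, n₀ = s²/D = 94.9/0.143 = 663.6364.
With fpc, (1 − n/N)·s²/n ≤ D requires n ≥ n₀/(1 + n₀/N) = 663.6364/(1 + 663.6364/60500) = 656.4358.
Rounding up, n = 657.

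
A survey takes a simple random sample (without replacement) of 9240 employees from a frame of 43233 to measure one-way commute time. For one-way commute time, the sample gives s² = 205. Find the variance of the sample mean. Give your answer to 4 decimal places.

0.0174

Under SRS without replacement, Var(ȳ) = (1 − f)·s²/n with f = n/N = 9240/43233 = 0.21372563.
Var(ȳ) = (1 − 0.21372563)·205/9240 = 0.78627437·0.022186147 = 0.017444399.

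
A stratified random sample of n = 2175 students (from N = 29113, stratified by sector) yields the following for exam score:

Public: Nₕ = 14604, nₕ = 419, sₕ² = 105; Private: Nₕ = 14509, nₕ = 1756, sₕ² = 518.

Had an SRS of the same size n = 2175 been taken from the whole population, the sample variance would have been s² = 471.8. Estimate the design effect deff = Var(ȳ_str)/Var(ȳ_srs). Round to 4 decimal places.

0.6260

Var(ȳ_str) = Σ Wₕ²(1−fₕ)sₕ²/nₕ with Wₕ = Nₕ/29113:
  Public: (14604/29113)²·(1−419/14604)·105/419 = 0.061249496
  Private: (14509/29113)²·(1−1756/14509)·518/1756 = 0.064399303
  → Var(ȳ_str) = 0.1256488.
Var(ȳ_srs) = (1 − 2175/29113)·471.8/2175 = 0.20071372.
deff = 0.1256488 / 0.20071372 = 0.6260.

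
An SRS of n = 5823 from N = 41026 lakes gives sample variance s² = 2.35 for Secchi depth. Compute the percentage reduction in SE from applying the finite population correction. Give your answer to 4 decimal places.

f = n/N = 5823/41026 = 0.14193438.
SE_no-fpc = √(s²/n) = 0.020089103; SE_fpc = √((1−f)s²/n) = 0.018608904.
Ratio = √(1−f) = 0.92631831. Reduction = 100·(1 − 0.92631831) = 7.3682%.

7.3682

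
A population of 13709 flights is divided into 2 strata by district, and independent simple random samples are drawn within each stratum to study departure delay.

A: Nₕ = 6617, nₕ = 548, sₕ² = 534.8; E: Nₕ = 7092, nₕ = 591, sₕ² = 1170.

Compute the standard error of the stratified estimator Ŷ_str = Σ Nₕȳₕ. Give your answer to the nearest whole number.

Var(Ŷ_str) = Σₕ Nₕ²(1 − fₕ)sₕ²/nₕ.
A: 6617²·(1 − 548/6617)·534.8/548 = 3.919125 × 10^7.
E: 7092²·(1 − 591/7092)·1170/591 = 9.127404 × 10^7.
Sum = 1.3046529 × 10^8.
SE = √(1.3046529 × 10^8) = 11422.

11422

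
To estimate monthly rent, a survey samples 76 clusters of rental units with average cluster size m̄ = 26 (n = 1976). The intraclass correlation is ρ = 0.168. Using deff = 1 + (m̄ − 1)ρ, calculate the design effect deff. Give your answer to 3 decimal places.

5.200

deff = 1 + (26 − 1)·0.168 = 1 + 4.2 = 5.2.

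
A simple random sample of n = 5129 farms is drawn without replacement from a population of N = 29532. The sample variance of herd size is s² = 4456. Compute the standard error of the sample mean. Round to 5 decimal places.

Under SRS without replacement, Var(ȳ) = (1 − f)·s²/n with f = n/N = 5129/29532 = 0.17367601.
Var(ȳ) = (1 − 0.17367601)·4456/5129 = 0.82632399·0.86878534 = 0.71789817.
SE(ȳ) = √(0.71789817) = 0.84729.

0.84729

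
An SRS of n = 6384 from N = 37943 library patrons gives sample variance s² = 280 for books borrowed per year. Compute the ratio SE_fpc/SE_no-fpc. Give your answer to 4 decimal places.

0.9120

f = n/N = 6384/37943 = 0.16825238.
SE_no-fpc = √(s²/n) = 0.20942695; SE_fpc = √((1−f)s²/n) = 0.1909978.
Ratio = √(1−f) = 0.91200199.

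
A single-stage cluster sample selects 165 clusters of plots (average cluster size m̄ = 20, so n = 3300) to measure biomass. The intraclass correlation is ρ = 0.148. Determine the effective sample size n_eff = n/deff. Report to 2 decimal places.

865.69

deff = 1 + (20 − 1)·0.148 = 1 + 2.812 = 3.812.
n_eff = 3300 / 3.812 = 865.69.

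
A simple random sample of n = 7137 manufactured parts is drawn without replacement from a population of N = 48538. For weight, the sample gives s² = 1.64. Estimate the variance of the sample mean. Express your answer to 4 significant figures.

Under SRS without replacement, Var(ȳ) = (1 − f)·s²/n with f = n/N = 7137/48538 = 0.14703943.
Var(ȳ) = (1 − 0.14703943)·1.64/7137 = 0.85296057·2.2978843 × 10^-4 = 1.9600047 × 10^-4.

1.960 × 10^-4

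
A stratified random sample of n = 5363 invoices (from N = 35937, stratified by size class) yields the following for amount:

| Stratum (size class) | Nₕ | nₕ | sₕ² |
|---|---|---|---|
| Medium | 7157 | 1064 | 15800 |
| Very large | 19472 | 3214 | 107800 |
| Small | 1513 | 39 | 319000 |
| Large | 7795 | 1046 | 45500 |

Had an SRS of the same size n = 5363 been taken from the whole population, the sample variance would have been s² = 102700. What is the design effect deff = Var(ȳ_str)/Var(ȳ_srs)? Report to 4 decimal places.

Var(ȳ_str) = Σ Wₕ²(1−fₕ)sₕ²/nₕ with Wₕ = Nₕ/35937:
  Medium: (7157/35937)²·(1−1064/7157)·15800/1064 = 0.50141118
  Very large: (19472/35937)²·(1−3214/19472)·107800/3214 = 8.2218004
  Small: (1513/35937)²·(1−39/1513)·319000/39 = 14.124688
  Large: (7795/35937)²·(1−1046/7795)·45500/1046 = 1.7719506
  → Var(ȳ_str) = 24.61985.
Var(ȳ_srs) = (1 − 5363/35937)·102700/5363 = 16.291951.
deff = 24.61985 / 16.291951 = 1.5112.

1.5112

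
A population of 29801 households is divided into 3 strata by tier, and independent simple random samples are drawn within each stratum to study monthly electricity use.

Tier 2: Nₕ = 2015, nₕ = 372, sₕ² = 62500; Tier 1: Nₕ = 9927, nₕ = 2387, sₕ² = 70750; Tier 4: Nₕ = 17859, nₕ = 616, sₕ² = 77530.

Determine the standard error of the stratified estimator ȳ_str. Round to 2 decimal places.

6.84

Var(ȳ_str) = Σₕ Wₕ²(1 − fₕ)sₕ²/nₕ with Wₕ = Nₕ/N, N = 29801.
Tier 2: Wₕ = 0.06761518; term = 0.06761518²·(1 − 0.18461538)·62500/372 = 0.62630808.
Tier 1: Wₕ = 0.33310963; term = 0.33310963²·(1 − 0.24045532)·70750/2387 = 2.4980534.
Tier 4: Wₕ = 0.59927519; term = 0.59927519²·(1 − 0.03449241)·77530/616 = 43.641268.
Sum = 46.765629.
SE = √(46.765629) = 6.84.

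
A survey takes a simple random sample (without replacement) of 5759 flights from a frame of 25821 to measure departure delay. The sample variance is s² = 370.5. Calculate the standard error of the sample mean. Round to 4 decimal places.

Under SRS without replacement, Var(ȳ) = (1 − f)·s²/n with f = n/N = 5759/25821 = 0.22303551.
Var(ȳ) = (1 − 0.22303551)·370.5/5759 = 0.77696449·0.064334086 = 0.0499853.
SE(ȳ) = √(0.0499853) = 0.2236.

0.2236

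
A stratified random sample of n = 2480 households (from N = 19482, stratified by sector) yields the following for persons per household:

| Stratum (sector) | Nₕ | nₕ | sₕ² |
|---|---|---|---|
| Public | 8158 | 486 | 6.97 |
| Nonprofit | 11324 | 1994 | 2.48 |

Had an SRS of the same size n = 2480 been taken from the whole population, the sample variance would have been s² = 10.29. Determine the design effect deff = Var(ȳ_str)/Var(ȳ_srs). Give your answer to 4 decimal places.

0.7487

Var(ȳ_str) = Σ Wₕ²(1−fₕ)sₕ²/nₕ with Wₕ = Nₕ/19482:
  Public: (8158/19482)²·(1−486/8158)·6.97/486 = 0.0023649487
  Nonprofit: (11324/19482)²·(1−1994/11324)·2.48/1994 = 3.4621107 × 10^-4
  → Var(ȳ_str) = 0.0027111598.
Var(ȳ_srs) = (1 − 2480/19482)·10.29/2480 = 0.0036210137.
deff = 0.0027111598 / 0.0036210137 = 0.7487.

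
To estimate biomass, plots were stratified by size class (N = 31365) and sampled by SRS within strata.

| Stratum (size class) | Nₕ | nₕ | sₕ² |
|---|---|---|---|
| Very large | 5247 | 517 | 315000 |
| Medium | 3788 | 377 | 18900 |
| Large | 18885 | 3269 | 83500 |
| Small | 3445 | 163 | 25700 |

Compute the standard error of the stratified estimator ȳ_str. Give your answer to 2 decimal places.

Var(ȳ_str) = Σₕ Wₕ²(1 − fₕ)sₕ²/nₕ with Wₕ = Nₕ/N, N = 31365.
Very large: Wₕ = 0.16728838; term = 0.16728838²·(1 − 0.09853249)·315000/517 = 15.370983.
Medium: Wₕ = 0.12077156; term = 0.12077156²·(1 − 0.09952482)·18900/377 = 0.65844812.
Large: Wₕ = 0.60210426; term = 0.60210426²·(1 − 0.17310034)·83500/3269 = 7.6571607.
Small: Wₕ = 0.10983580; term = 0.10983580²·(1 − 0.04731495)·25700/163 = 1.8121024.
Sum = 25.498694.
SE = √(25.498694) = 5.05.

5.05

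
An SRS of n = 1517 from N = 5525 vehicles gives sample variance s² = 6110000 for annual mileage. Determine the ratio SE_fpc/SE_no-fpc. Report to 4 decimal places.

f = n/N = 1517/5525 = 0.27457014.
SE_no-fpc = √(s²/n) = 63.464055; SE_fpc = √((1−f)s²/n) = 54.053713.
Ratio = √(1−f) = 0.85172171.

0.8517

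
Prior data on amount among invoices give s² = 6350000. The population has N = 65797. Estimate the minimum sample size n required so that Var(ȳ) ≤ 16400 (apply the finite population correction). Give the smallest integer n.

Without fpc, n₀ = s²/D = 6350000/16400 = 387.1951.
With fpc, (1 − n/N)·s²/n ≤ D requires n ≥ n₀/(1 + n₀/N) = 387.1951/(1 + 387.1951/65797) = 384.9299.
Rounding up, n = 385.

385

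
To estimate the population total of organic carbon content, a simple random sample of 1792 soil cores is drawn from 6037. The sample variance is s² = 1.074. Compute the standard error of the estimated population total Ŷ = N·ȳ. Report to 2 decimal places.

Var(Ŷ) = N²·Var(ȳ) = N²·(1 − n/N)·s²/n.
f = 1792/6037 = 0.29683618; Var(ȳ) = 0.70316382·1.074/1792 = 4.2142743 × 10^-4.
Var(Ŷ) = 6037² · (4.2142743 × 10^-4) = 15359.078.
SE(Ŷ) = √(15359.078) = 123.93.

123.93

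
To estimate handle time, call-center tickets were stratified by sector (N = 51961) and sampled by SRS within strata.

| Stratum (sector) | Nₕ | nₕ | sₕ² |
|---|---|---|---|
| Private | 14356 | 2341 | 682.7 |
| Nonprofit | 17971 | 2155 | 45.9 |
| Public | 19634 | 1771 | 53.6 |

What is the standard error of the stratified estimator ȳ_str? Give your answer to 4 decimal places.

0.1575

Var(ȳ_str) = Σₕ Wₕ²(1 − fₕ)sₕ²/nₕ with Wₕ = Nₕ/N, N = 51961.
Private: Wₕ = 0.27628414; term = 0.27628414²·(1 − 0.16306771)·682.7/2341 = 0.018630766.
Nonprofit: Wₕ = 0.34585555; term = 0.34585555²·(1 − 0.11991542)·45.9/2155 = 0.0022422256.
Public: Wₕ = 0.37786032; term = 0.37786032²·(1 − 0.09020067)·53.6/1771 = 0.003931465.
Sum = 0.024804457.
SE = √(0.024804457) = 0.1575.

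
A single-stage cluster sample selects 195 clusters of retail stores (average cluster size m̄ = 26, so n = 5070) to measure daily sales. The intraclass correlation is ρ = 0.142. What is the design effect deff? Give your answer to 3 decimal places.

deff = 1 + (26 − 1)·0.142 = 1 + 3.55 = 4.55.

4.550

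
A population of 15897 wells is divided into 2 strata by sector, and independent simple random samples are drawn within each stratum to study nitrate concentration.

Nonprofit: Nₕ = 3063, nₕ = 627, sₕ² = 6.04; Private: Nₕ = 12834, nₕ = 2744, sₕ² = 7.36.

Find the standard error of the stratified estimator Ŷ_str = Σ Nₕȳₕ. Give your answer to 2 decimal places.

Var(Ŷ_str) = Σₕ Nₕ²(1 − fₕ)sₕ²/nₕ.
Nonprofit: 3063²·(1 − 627/3063)·6.04/627 = 71877.618.
Private: 12834²·(1 − 2744/12834)·7.36/2744 = 347333.69.
Sum = 419211.31.
SE = √(419211.31) = 647.47.

647.47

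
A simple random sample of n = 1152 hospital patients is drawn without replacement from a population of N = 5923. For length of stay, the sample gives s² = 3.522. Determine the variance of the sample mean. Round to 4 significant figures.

0.002463

Under SRS without replacement, Var(ȳ) = (1 − f)·s²/n with f = n/N = 1152/5923 = 0.19449603.
Var(ȳ) = (1 − 0.19449603)·3.522/1152 = 0.80550397·0.0030572917 = 0.0024626606.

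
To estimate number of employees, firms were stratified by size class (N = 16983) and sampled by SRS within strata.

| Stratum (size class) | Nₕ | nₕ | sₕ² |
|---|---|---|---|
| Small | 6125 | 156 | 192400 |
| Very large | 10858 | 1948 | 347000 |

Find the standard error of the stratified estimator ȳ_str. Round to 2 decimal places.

14.70

Var(ȳ_str) = Σₕ Wₕ²(1 − fₕ)sₕ²/nₕ with Wₕ = Nₕ/N, N = 16983.
Small: Wₕ = 0.36065477; term = 0.36065477²·(1 − 0.02546939)·192400/156 = 156.33612.
Very large: Wₕ = 0.63934523; term = 0.63934523²·(1 − 0.17940689)·347000/1948 = 59.750184.
Sum = 216.0863.
SE = √(216.0863) = 14.70.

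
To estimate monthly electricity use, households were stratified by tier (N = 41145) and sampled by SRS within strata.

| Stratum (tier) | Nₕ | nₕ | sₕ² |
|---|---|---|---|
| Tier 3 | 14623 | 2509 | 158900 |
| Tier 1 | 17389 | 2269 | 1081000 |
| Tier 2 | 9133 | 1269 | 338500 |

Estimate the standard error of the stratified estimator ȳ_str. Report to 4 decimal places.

9.5883

Var(ȳ_str) = Σₕ Wₕ²(1 − fₕ)sₕ²/nₕ with Wₕ = Nₕ/N, N = 41145.
Tier 3: Wₕ = 0.35540163; term = 0.35540163²·(1 − 0.17157902)·158900/2509 = 6.6269417.
Tier 1: Wₕ = 0.42262729; term = 0.42262729²·(1 − 0.13048479)·1081000/2269 = 73.991778.
Tier 2: Wₕ = 0.22197108; term = 0.22197108²·(1 − 0.13894668)·338500/1269 = 11.316702.
Sum = 91.935422.
SE = √(91.935422) = 9.5883.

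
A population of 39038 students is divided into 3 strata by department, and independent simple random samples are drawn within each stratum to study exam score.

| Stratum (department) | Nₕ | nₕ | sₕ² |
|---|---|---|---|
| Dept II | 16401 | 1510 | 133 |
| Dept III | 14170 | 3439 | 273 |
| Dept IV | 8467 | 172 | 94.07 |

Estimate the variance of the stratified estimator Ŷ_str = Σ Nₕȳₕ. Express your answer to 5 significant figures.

Var(Ŷ_str) = Σₕ Nₕ²(1 − fₕ)sₕ²/nₕ.
Dept II: 16401²·(1 − 1510/16401)·133/1510 = 2.151141 × 10^7.
Dept III: 14170²·(1 − 3439/14170)·273/3439 = 1.2070924 × 10^7.
Dept IV: 8467²·(1 − 172/8467)·94.07/172 = 3.8412153 × 10^7.
Sum = 7.1994487 × 10^7.

7.1994 × 10^7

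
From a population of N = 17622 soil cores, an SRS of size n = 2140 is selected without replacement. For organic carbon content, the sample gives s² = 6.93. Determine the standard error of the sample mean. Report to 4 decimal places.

0.0533

Under SRS without replacement, Var(ȳ) = (1 − f)·s²/n with f = n/N = 2140/17622 = 0.12143911.
Var(ȳ) = (1 − 0.12143911)·6.93/2140 = 0.87856089·0.0032383178 = 0.0028450593.
SE(ȳ) = √(0.0028450593) = 0.0533.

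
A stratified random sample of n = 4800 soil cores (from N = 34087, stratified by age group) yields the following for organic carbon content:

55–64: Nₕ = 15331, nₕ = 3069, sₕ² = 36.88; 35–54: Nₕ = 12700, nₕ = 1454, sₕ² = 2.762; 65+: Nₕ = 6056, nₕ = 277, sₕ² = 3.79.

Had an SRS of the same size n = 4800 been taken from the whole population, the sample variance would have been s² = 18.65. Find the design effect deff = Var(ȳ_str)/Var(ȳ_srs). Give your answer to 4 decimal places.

0.7758

Var(ȳ_str) = Σ Wₕ²(1−fₕ)sₕ²/nₕ with Wₕ = Nₕ/34087:
  55–64: (15331/34087)²·(1−3069/15331)·36.88/3069 = 0.0019442328
  35–54: (12700/34087)²·(1−1454/12700)·2.762/1454 = 2.3349818 × 10^-4
  65+: (6056/34087)²·(1−277/6056)·3.79/277 = 4.1211692 × 10^-4
  → Var(ȳ_str) = 0.0025898479.
Var(ȳ_srs) = (1 − 4800/34087)·18.65/4800 = 0.0033382873.
deff = 0.0025898479 / 0.0033382873 = 0.7758.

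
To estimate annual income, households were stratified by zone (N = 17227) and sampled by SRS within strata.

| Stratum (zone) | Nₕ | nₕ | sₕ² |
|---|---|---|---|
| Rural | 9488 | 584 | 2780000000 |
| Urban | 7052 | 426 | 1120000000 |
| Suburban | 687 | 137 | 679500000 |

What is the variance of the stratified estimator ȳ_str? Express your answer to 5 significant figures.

Var(ȳ_str) = Σₕ Wₕ²(1 − fₕ)sₕ²/nₕ with Wₕ = Nₕ/N, N = 17227.
Rural: Wₕ = 0.55076334; term = 0.55076334²·(1 − 0.06155143)·2780000000/584 = 1.3551035 × 10^6.
Urban: Wₕ = 0.40935740; term = 0.40935740²·(1 − 0.06040839)·1120000000/426 = 413954.73.
Suburban: Wₕ = 0.03987926; term = 0.03987926²·(1 − 0.19941776)·679500000/137 = 6314.9369.
Sum = 1.7753732 × 10^6.

1.7754 × 10^6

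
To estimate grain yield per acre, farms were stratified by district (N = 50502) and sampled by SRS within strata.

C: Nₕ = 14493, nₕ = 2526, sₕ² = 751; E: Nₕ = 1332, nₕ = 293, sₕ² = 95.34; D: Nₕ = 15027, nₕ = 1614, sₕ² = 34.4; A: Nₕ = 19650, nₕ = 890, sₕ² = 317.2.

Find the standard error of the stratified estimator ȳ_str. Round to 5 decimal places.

0.27128

Var(ȳ_str) = Σₕ Wₕ²(1 − fₕ)sₕ²/nₕ with Wₕ = Nₕ/N, N = 50502.
C: Wₕ = 0.28697873; term = 0.28697873²·(1 − 0.17429104)·751/2526 = 0.020217759.
E: Wₕ = 0.02637519; term = 0.02637519²·(1 − 0.21996997)·95.34/293 = 1.7656725 × 10^-4.
D: Wₕ = 0.29755257; term = 0.29755257²·(1 − 0.10740667)·34.4/1614 = 0.0016843641.
A: Wₕ = 0.38909350; term = 0.38909350²·(1 − 0.04529262)·317.2/890 = 0.051513541.
Sum = 0.073592231.
SE = √(0.073592231) = 0.27128.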